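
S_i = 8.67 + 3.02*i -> [8.67, 11.69, 14.71, 17.73, 20.75]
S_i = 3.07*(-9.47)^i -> [3.07, -29.07, 275.32, -2607.28, 24690.98]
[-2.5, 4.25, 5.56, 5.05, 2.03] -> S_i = Random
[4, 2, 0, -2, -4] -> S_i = 4 + -2*i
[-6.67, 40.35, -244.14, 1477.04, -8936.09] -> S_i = -6.67*(-6.05)^i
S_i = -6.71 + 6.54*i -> [-6.71, -0.17, 6.37, 12.91, 19.45]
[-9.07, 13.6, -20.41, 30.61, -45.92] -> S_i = -9.07*(-1.50)^i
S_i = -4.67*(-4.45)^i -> [-4.67, 20.78, -92.48, 411.53, -1831.29]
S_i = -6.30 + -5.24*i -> [-6.3, -11.54, -16.78, -22.02, -27.26]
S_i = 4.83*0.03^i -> [4.83, 0.14, 0.0, 0.0, 0.0]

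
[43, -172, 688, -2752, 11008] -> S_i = 43*-4^i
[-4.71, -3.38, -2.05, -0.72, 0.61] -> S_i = -4.71 + 1.33*i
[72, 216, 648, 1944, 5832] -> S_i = 72*3^i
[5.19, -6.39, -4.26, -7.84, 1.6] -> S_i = Random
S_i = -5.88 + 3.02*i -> [-5.88, -2.86, 0.16, 3.18, 6.2]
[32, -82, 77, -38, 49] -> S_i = Random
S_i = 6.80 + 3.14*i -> [6.8, 9.94, 13.08, 16.22, 19.36]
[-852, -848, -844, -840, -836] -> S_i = -852 + 4*i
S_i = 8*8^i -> [8, 64, 512, 4096, 32768]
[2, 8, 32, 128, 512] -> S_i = 2*4^i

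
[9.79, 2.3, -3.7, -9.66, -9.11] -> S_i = Random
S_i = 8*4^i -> [8, 32, 128, 512, 2048]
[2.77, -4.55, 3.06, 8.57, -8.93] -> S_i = Random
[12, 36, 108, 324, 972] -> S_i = 12*3^i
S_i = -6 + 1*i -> [-6, -5, -4, -3, -2]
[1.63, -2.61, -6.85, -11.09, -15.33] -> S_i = 1.63 + -4.24*i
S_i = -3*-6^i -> [-3, 18, -108, 648, -3888]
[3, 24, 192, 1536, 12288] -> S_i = 3*8^i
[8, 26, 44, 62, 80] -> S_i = 8 + 18*i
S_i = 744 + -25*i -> [744, 719, 694, 669, 644]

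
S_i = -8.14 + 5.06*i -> [-8.14, -3.08, 1.98, 7.04, 12.1]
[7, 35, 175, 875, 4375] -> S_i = 7*5^i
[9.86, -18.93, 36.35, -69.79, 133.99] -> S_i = 9.86*(-1.92)^i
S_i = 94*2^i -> [94, 188, 376, 752, 1504]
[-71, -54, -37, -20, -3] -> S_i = -71 + 17*i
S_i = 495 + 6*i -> [495, 501, 507, 513, 519]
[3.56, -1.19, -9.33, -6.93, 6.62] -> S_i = Random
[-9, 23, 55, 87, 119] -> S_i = -9 + 32*i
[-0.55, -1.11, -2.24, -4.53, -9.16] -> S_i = -0.55*2.02^i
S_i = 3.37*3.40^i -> [3.37, 11.46, 38.96, 132.45, 450.35]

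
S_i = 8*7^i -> [8, 56, 392, 2744, 19208]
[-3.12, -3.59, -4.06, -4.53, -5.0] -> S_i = -3.12 + -0.47*i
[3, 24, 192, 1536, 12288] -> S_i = 3*8^i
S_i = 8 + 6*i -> [8, 14, 20, 26, 32]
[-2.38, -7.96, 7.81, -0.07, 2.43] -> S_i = Random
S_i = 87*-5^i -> [87, -435, 2175, -10875, 54375]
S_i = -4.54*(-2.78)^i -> [-4.54, 12.62, -35.09, 97.54, -271.17]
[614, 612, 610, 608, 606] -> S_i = 614 + -2*i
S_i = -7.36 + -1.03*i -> [-7.36, -8.39, -9.42, -10.45, -11.48]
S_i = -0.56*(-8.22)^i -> [-0.56, 4.6, -37.84, 311.03, -2556.67]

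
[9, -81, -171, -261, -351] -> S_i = 9 + -90*i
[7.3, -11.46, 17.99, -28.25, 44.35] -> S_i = 7.30*(-1.57)^i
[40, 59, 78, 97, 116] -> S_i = 40 + 19*i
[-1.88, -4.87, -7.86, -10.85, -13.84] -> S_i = -1.88 + -2.99*i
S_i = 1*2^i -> [1, 2, 4, 8, 16]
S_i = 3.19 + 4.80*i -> [3.19, 7.99, 12.79, 17.59, 22.39]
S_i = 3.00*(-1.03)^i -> [3.0, -3.09, 3.18, -3.28, 3.38]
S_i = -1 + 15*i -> [-1, 14, 29, 44, 59]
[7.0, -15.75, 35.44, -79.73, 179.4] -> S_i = 7.00*(-2.25)^i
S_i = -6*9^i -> [-6, -54, -486, -4374, -39366]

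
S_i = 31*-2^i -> [31, -62, 124, -248, 496]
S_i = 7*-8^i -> [7, -56, 448, -3584, 28672]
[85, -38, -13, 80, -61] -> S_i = Random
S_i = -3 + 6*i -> [-3, 3, 9, 15, 21]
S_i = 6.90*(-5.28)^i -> [6.9, -36.43, 192.36, -1015.67, 5362.72]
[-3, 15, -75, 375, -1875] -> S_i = -3*-5^i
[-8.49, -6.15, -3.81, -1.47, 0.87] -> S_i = -8.49 + 2.34*i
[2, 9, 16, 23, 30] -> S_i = 2 + 7*i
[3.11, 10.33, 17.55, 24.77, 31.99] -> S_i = 3.11 + 7.22*i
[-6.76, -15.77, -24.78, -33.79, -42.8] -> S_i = -6.76 + -9.01*i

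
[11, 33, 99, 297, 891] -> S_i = 11*3^i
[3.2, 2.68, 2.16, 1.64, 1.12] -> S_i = 3.20 + -0.52*i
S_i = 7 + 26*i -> [7, 33, 59, 85, 111]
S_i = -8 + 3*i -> [-8, -5, -2, 1, 4]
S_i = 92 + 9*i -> [92, 101, 110, 119, 128]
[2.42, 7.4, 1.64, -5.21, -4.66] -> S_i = Random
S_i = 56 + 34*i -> [56, 90, 124, 158, 192]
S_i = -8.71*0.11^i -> [-8.71, -0.96, -0.11, -0.01, -0.0]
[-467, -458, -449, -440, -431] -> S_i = -467 + 9*i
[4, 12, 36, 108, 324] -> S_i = 4*3^i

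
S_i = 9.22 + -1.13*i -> [9.22, 8.09, 6.96, 5.83, 4.7]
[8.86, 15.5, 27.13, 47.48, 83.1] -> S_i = 8.86*1.75^i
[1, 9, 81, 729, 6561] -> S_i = 1*9^i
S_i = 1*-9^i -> [1, -9, 81, -729, 6561]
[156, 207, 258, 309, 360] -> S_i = 156 + 51*i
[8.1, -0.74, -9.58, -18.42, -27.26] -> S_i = 8.10 + -8.84*i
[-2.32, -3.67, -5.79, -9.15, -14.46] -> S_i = -2.32*1.58^i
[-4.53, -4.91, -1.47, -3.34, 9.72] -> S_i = Random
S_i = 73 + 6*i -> [73, 79, 85, 91, 97]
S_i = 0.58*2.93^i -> [0.58, 1.7, 4.98, 14.59, 42.75]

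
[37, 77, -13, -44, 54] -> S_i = Random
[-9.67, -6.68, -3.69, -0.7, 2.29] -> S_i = -9.67 + 2.99*i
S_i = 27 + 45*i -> [27, 72, 117, 162, 207]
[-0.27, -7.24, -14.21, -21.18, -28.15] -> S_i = -0.27 + -6.97*i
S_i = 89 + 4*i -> [89, 93, 97, 101, 105]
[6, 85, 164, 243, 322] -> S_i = 6 + 79*i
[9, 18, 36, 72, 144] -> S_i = 9*2^i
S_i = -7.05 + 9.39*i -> [-7.05, 2.34, 11.73, 21.12, 30.51]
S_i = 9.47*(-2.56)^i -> [9.47, -24.24, 62.06, -158.88, 406.73]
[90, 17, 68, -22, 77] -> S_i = Random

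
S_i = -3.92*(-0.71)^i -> [-3.92, 2.78, -1.98, 1.4, -1.0]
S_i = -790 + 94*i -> [-790, -696, -602, -508, -414]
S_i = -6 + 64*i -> [-6, 58, 122, 186, 250]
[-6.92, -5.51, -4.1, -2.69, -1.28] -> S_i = -6.92 + 1.41*i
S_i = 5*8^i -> [5, 40, 320, 2560, 20480]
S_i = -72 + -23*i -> [-72, -95, -118, -141, -164]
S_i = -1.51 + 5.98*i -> [-1.51, 4.47, 10.45, 16.43, 22.41]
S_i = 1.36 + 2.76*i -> [1.36, 4.12, 6.88, 9.64, 12.4]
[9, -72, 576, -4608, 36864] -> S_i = 9*-8^i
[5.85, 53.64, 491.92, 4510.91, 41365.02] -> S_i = 5.85*9.17^i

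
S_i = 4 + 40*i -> [4, 44, 84, 124, 164]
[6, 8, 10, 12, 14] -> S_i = 6 + 2*i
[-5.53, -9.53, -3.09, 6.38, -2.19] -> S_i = Random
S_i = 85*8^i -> [85, 680, 5440, 43520, 348160]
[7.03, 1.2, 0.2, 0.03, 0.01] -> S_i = 7.03*0.17^i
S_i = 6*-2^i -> [6, -12, 24, -48, 96]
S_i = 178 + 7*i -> [178, 185, 192, 199, 206]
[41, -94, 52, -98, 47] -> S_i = Random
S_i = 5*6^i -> [5, 30, 180, 1080, 6480]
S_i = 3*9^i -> [3, 27, 243, 2187, 19683]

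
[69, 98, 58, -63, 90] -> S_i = Random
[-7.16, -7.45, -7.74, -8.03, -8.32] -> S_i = -7.16 + -0.29*i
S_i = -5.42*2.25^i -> [-5.42, -12.2, -27.44, -61.74, -138.91]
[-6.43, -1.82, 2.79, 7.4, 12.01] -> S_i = -6.43 + 4.61*i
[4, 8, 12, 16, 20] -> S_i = 4 + 4*i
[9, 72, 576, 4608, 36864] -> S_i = 9*8^i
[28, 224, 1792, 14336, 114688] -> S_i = 28*8^i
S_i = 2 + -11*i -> [2, -9, -20, -31, -42]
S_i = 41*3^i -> [41, 123, 369, 1107, 3321]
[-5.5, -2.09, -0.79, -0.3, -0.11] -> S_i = -5.50*0.38^i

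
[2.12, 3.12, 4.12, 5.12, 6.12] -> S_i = 2.12 + 1.00*i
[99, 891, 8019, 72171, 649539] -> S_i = 99*9^i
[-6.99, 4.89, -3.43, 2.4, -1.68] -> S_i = -6.99*(-0.70)^i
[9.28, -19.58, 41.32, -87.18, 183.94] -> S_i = 9.28*(-2.11)^i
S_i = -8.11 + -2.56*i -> [-8.11, -10.67, -13.23, -15.79, -18.35]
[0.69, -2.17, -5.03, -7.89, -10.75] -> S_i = 0.69 + -2.86*i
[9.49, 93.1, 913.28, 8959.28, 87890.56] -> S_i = 9.49*9.81^i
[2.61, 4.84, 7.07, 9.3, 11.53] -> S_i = 2.61 + 2.23*i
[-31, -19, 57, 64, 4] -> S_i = Random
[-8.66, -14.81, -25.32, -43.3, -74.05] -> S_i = -8.66*1.71^i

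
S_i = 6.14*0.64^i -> [6.14, 3.93, 2.51, 1.61, 1.03]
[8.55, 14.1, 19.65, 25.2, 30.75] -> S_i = 8.55 + 5.55*i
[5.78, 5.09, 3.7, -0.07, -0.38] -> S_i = Random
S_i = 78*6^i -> [78, 468, 2808, 16848, 101088]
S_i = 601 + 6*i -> [601, 607, 613, 619, 625]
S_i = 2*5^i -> [2, 10, 50, 250, 1250]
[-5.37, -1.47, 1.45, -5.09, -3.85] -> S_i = Random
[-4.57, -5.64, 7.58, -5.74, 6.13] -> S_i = Random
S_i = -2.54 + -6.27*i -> [-2.54, -8.81, -15.08, -21.35, -27.62]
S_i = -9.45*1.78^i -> [-9.45, -16.82, -29.94, -53.3, -94.87]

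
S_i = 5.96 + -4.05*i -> [5.96, 1.91, -2.14, -6.19, -10.24]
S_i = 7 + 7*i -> [7, 14, 21, 28, 35]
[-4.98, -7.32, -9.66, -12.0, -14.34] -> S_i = -4.98 + -2.34*i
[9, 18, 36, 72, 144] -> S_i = 9*2^i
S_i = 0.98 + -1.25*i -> [0.98, -0.27, -1.52, -2.77, -4.02]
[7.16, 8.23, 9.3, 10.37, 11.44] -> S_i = 7.16 + 1.07*i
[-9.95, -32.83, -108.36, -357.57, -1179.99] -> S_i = -9.95*3.30^i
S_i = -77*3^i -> [-77, -231, -693, -2079, -6237]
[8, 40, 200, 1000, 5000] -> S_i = 8*5^i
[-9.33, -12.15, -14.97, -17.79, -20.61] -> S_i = -9.33 + -2.82*i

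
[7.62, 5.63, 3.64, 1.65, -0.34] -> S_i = 7.62 + -1.99*i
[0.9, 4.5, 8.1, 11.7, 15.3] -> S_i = 0.90 + 3.60*i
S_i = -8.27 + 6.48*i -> [-8.27, -1.79, 4.69, 11.17, 17.65]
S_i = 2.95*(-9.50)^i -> [2.95, -28.02, 266.24, -2529.26, 24027.93]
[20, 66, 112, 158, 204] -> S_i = 20 + 46*i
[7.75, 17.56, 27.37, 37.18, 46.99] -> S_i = 7.75 + 9.81*i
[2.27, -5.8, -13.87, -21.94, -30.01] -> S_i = 2.27 + -8.07*i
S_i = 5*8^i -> [5, 40, 320, 2560, 20480]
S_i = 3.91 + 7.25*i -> [3.91, 11.16, 18.41, 25.66, 32.91]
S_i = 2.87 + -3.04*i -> [2.87, -0.17, -3.21, -6.25, -9.29]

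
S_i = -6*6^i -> [-6, -36, -216, -1296, -7776]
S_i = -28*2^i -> [-28, -56, -112, -224, -448]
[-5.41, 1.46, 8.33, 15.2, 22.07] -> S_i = -5.41 + 6.87*i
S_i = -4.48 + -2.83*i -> [-4.48, -7.31, -10.14, -12.97, -15.8]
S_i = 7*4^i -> [7, 28, 112, 448, 1792]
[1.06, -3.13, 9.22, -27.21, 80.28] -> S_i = 1.06*(-2.95)^i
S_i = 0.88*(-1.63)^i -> [0.88, -1.43, 2.34, -3.81, 6.21]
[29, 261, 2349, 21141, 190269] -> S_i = 29*9^i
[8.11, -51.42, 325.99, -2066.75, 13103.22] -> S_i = 8.11*(-6.34)^i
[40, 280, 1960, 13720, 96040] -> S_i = 40*7^i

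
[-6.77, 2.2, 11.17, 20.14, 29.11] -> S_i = -6.77 + 8.97*i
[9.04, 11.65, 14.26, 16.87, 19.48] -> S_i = 9.04 + 2.61*i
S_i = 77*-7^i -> [77, -539, 3773, -26411, 184877]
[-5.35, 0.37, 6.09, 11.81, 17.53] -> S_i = -5.35 + 5.72*i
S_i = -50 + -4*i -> [-50, -54, -58, -62, -66]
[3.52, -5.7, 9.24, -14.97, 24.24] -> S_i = 3.52*(-1.62)^i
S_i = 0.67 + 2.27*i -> [0.67, 2.94, 5.21, 7.48, 9.75]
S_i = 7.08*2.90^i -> [7.08, 20.53, 59.54, 172.67, 500.75]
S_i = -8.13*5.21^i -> [-8.13, -42.36, -220.68, -1149.75, -5990.2]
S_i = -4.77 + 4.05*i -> [-4.77, -0.72, 3.33, 7.38, 11.43]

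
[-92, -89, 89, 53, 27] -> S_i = Random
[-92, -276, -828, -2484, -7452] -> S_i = -92*3^i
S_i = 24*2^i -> [24, 48, 96, 192, 384]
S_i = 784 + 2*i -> [784, 786, 788, 790, 792]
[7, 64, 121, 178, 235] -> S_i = 7 + 57*i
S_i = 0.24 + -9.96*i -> [0.24, -9.72, -19.68, -29.64, -39.6]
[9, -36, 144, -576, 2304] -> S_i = 9*-4^i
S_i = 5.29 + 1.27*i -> [5.29, 6.56, 7.83, 9.1, 10.37]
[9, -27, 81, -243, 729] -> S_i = 9*-3^i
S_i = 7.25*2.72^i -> [7.25, 19.72, 53.64, 145.9, 396.84]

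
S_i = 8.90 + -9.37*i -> [8.9, -0.47, -9.84, -19.21, -28.58]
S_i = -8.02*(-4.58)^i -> [-8.02, 36.73, -168.23, 770.5, -3528.88]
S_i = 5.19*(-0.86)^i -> [5.19, -4.46, 3.84, -3.3, 2.84]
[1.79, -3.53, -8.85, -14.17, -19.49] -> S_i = 1.79 + -5.32*i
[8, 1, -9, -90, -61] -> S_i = Random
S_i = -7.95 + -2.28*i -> [-7.95, -10.23, -12.51, -14.79, -17.07]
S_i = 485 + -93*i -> [485, 392, 299, 206, 113]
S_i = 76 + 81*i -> [76, 157, 238, 319, 400]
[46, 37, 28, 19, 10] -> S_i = 46 + -9*i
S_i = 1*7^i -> [1, 7, 49, 343, 2401]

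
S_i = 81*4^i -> [81, 324, 1296, 5184, 20736]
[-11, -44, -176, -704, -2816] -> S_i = -11*4^i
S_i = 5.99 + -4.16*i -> [5.99, 1.83, -2.33, -6.49, -10.65]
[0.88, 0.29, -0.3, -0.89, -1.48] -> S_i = 0.88 + -0.59*i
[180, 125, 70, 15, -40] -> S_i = 180 + -55*i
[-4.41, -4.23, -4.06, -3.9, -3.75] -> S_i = -4.41*0.96^i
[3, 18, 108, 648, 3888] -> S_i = 3*6^i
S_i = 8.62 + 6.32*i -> [8.62, 14.94, 21.26, 27.58, 33.9]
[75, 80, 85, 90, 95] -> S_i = 75 + 5*i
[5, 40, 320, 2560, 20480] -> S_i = 5*8^i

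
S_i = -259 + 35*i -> [-259, -224, -189, -154, -119]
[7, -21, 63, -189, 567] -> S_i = 7*-3^i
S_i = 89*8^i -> [89, 712, 5696, 45568, 364544]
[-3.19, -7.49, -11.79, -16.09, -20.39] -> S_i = -3.19 + -4.30*i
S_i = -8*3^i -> [-8, -24, -72, -216, -648]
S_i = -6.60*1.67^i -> [-6.6, -11.02, -18.41, -30.74, -51.33]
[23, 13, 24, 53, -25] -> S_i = Random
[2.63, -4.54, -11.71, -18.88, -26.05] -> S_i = 2.63 + -7.17*i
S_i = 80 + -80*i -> [80, 0, -80, -160, -240]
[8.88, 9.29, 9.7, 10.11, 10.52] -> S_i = 8.88 + 0.41*i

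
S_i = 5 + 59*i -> [5, 64, 123, 182, 241]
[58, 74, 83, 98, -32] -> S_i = Random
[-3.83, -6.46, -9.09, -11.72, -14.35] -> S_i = -3.83 + -2.63*i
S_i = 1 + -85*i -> [1, -84, -169, -254, -339]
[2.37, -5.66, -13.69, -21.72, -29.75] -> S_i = 2.37 + -8.03*i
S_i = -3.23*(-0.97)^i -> [-3.23, 3.13, -3.04, 2.95, -2.86]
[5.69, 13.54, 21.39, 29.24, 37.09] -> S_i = 5.69 + 7.85*i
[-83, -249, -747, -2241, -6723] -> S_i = -83*3^i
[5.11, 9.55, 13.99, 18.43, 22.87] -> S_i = 5.11 + 4.44*i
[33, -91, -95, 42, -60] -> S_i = Random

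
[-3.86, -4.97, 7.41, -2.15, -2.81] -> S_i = Random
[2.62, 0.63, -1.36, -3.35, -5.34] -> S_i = 2.62 + -1.99*i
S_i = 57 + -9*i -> [57, 48, 39, 30, 21]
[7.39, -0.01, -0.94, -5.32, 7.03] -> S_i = Random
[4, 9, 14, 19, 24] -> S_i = 4 + 5*i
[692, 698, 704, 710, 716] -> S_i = 692 + 6*i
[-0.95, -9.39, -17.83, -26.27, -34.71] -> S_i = -0.95 + -8.44*i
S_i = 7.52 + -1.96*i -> [7.52, 5.56, 3.6, 1.64, -0.32]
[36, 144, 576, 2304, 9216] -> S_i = 36*4^i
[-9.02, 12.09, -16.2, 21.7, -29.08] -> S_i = -9.02*(-1.34)^i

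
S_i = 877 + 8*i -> [877, 885, 893, 901, 909]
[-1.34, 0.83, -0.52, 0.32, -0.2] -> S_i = -1.34*(-0.62)^i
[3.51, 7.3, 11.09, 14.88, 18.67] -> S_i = 3.51 + 3.79*i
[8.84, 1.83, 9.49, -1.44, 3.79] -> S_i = Random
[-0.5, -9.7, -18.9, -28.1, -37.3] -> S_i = -0.50 + -9.20*i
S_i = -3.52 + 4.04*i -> [-3.52, 0.52, 4.56, 8.6, 12.64]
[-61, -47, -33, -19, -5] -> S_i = -61 + 14*i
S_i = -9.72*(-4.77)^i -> [-9.72, 46.36, -221.16, 1054.92, -5031.99]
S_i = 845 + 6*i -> [845, 851, 857, 863, 869]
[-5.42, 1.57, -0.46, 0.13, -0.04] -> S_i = -5.42*(-0.29)^i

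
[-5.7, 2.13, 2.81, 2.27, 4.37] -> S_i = Random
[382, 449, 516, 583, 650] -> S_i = 382 + 67*i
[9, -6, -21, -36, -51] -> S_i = 9 + -15*i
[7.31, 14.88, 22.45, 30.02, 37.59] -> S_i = 7.31 + 7.57*i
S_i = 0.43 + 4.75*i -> [0.43, 5.18, 9.93, 14.68, 19.43]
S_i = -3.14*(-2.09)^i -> [-3.14, 6.56, -13.72, 28.67, -59.91]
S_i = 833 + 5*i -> [833, 838, 843, 848, 853]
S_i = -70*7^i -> [-70, -490, -3430, -24010, -168070]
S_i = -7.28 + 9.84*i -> [-7.28, 2.56, 12.4, 22.24, 32.08]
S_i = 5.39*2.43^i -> [5.39, 13.1, 31.83, 77.34, 187.94]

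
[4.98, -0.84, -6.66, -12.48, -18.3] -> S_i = 4.98 + -5.82*i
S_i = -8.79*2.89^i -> [-8.79, -25.4, -73.41, -212.17, -613.17]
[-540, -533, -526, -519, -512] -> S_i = -540 + 7*i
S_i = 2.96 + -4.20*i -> [2.96, -1.24, -5.44, -9.64, -13.84]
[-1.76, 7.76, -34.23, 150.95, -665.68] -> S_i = -1.76*(-4.41)^i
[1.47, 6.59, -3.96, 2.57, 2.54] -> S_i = Random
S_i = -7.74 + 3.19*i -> [-7.74, -4.55, -1.36, 1.83, 5.02]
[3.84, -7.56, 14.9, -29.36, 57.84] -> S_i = 3.84*(-1.97)^i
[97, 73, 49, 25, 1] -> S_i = 97 + -24*i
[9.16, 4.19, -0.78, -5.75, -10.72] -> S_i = 9.16 + -4.97*i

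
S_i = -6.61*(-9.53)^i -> [-6.61, 62.99, -600.33, 5721.11, -54522.16]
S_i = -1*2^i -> [-1, -2, -4, -8, -16]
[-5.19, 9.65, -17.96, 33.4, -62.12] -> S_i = -5.19*(-1.86)^i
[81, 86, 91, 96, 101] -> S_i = 81 + 5*i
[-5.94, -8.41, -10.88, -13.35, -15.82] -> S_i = -5.94 + -2.47*i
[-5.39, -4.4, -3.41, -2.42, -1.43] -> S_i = -5.39 + 0.99*i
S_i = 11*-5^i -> [11, -55, 275, -1375, 6875]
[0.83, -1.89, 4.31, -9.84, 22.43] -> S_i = 0.83*(-2.28)^i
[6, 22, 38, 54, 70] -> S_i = 6 + 16*i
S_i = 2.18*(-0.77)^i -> [2.18, -1.68, 1.29, -1.0, 0.77]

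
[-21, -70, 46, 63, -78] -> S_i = Random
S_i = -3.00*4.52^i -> [-3.0, -13.56, -61.29, -277.04, -1252.2]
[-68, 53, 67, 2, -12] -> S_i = Random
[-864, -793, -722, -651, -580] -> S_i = -864 + 71*i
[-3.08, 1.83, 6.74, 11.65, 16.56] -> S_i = -3.08 + 4.91*i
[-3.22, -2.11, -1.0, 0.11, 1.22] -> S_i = -3.22 + 1.11*i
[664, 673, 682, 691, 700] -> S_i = 664 + 9*i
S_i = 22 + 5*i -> [22, 27, 32, 37, 42]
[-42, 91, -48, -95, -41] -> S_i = Random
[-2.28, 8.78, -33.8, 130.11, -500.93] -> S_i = -2.28*(-3.85)^i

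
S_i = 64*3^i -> [64, 192, 576, 1728, 5184]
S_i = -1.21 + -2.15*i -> [-1.21, -3.36, -5.51, -7.66, -9.81]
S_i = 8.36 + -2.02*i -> [8.36, 6.34, 4.32, 2.3, 0.28]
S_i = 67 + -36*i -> [67, 31, -5, -41, -77]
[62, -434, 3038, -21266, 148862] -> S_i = 62*-7^i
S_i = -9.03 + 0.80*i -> [-9.03, -8.23, -7.43, -6.63, -5.83]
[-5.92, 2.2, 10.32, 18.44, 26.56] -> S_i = -5.92 + 8.12*i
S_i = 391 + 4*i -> [391, 395, 399, 403, 407]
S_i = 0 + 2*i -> [0, 2, 4, 6, 8]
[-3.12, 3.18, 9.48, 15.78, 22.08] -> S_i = -3.12 + 6.30*i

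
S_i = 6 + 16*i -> [6, 22, 38, 54, 70]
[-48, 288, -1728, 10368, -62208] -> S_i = -48*-6^i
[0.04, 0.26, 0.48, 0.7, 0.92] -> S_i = 0.04 + 0.22*i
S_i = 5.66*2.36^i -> [5.66, 13.36, 31.52, 74.4, 175.58]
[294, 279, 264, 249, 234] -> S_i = 294 + -15*i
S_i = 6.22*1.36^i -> [6.22, 8.46, 11.5, 15.65, 21.28]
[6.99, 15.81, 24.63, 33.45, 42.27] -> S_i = 6.99 + 8.82*i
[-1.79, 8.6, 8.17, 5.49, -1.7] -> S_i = Random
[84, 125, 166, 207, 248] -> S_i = 84 + 41*i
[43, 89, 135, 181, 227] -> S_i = 43 + 46*i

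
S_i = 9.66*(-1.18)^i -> [9.66, -11.4, 13.45, -15.87, 18.73]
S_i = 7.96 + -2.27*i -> [7.96, 5.69, 3.42, 1.15, -1.12]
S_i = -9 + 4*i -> [-9, -5, -1, 3, 7]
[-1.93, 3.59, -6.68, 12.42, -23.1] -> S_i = -1.93*(-1.86)^i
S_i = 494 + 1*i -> [494, 495, 496, 497, 498]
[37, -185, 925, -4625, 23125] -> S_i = 37*-5^i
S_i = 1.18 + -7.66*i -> [1.18, -6.48, -14.14, -21.8, -29.46]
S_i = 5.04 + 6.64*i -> [5.04, 11.68, 18.32, 24.96, 31.6]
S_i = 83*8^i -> [83, 664, 5312, 42496, 339968]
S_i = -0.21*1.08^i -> [-0.21, -0.23, -0.24, -0.26, -0.29]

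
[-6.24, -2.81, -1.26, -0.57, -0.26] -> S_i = -6.24*0.45^i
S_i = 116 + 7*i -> [116, 123, 130, 137, 144]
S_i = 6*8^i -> [6, 48, 384, 3072, 24576]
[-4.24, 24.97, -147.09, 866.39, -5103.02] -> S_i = -4.24*(-5.89)^i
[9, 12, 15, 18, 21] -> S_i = 9 + 3*i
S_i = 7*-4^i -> [7, -28, 112, -448, 1792]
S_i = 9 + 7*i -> [9, 16, 23, 30, 37]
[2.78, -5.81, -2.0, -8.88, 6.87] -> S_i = Random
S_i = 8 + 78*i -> [8, 86, 164, 242, 320]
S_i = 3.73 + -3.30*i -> [3.73, 0.43, -2.87, -6.17, -9.47]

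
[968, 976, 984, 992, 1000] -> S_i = 968 + 8*i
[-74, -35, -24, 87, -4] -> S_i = Random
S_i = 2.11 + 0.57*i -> [2.11, 2.68, 3.25, 3.82, 4.39]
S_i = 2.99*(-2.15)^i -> [2.99, -6.43, 13.82, -29.72, 63.89]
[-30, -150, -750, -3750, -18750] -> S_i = -30*5^i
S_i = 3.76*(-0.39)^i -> [3.76, -1.47, 0.57, -0.22, 0.09]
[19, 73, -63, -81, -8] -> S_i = Random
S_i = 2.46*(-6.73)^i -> [2.46, -16.56, 111.42, -749.86, 5046.56]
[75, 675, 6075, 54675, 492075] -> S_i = 75*9^i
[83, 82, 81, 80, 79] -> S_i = 83 + -1*i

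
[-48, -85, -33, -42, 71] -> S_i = Random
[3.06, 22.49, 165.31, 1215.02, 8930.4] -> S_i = 3.06*7.35^i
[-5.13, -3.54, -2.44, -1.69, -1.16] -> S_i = -5.13*0.69^i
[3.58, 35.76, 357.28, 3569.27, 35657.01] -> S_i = 3.58*9.99^i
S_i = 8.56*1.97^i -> [8.56, 16.86, 33.22, 65.44, 128.93]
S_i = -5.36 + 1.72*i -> [-5.36, -3.64, -1.92, -0.2, 1.52]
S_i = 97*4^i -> [97, 388, 1552, 6208, 24832]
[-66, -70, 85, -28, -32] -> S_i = Random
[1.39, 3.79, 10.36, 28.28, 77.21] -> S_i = 1.39*2.73^i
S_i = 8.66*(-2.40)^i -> [8.66, -20.78, 49.88, -119.72, 287.32]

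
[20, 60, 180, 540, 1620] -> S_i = 20*3^i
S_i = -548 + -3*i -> [-548, -551, -554, -557, -560]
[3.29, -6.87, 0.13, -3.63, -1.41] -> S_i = Random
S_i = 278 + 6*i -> [278, 284, 290, 296, 302]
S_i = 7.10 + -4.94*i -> [7.1, 2.16, -2.78, -7.72, -12.66]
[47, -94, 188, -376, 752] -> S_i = 47*-2^i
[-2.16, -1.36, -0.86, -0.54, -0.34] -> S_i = -2.16*0.63^i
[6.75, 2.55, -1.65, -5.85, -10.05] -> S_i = 6.75 + -4.20*i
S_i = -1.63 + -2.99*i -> [-1.63, -4.62, -7.61, -10.6, -13.59]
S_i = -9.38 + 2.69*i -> [-9.38, -6.69, -4.0, -1.31, 1.38]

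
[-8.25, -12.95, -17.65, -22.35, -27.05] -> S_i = -8.25 + -4.70*i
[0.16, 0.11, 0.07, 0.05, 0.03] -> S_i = 0.16*0.66^i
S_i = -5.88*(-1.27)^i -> [-5.88, 7.47, -9.48, 12.04, -15.3]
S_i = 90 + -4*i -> [90, 86, 82, 78, 74]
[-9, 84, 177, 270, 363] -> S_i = -9 + 93*i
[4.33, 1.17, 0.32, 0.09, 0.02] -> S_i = 4.33*0.27^i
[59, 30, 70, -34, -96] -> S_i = Random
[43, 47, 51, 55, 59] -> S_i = 43 + 4*i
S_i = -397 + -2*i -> [-397, -399, -401, -403, -405]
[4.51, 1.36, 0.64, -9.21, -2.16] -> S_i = Random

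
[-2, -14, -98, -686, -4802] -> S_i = -2*7^i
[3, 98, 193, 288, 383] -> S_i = 3 + 95*i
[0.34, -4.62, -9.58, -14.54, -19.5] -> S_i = 0.34 + -4.96*i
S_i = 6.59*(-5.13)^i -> [6.59, -33.81, 173.43, -889.69, 4564.1]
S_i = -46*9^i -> [-46, -414, -3726, -33534, -301806]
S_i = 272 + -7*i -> [272, 265, 258, 251, 244]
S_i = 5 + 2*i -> [5, 7, 9, 11, 13]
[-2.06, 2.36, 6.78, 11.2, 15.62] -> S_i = -2.06 + 4.42*i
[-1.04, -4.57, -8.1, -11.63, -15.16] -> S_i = -1.04 + -3.53*i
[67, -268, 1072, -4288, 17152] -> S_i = 67*-4^i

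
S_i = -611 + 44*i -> [-611, -567, -523, -479, -435]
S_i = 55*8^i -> [55, 440, 3520, 28160, 225280]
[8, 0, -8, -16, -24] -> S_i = 8 + -8*i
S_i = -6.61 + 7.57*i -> [-6.61, 0.96, 8.53, 16.1, 23.67]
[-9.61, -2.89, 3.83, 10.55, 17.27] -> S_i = -9.61 + 6.72*i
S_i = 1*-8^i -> [1, -8, 64, -512, 4096]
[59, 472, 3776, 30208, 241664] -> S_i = 59*8^i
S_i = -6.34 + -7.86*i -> [-6.34, -14.2, -22.06, -29.92, -37.78]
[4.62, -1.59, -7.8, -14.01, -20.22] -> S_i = 4.62 + -6.21*i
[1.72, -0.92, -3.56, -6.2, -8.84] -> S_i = 1.72 + -2.64*i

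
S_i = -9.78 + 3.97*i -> [-9.78, -5.81, -1.84, 2.13, 6.1]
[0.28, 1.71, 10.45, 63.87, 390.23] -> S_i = 0.28*6.11^i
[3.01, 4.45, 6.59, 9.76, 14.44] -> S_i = 3.01*1.48^i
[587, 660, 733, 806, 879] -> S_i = 587 + 73*i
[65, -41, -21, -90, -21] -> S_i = Random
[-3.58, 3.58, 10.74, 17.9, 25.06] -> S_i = -3.58 + 7.16*i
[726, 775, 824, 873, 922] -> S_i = 726 + 49*i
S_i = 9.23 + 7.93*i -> [9.23, 17.16, 25.09, 33.02, 40.95]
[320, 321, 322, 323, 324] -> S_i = 320 + 1*i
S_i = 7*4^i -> [7, 28, 112, 448, 1792]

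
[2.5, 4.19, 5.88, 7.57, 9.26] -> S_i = 2.50 + 1.69*i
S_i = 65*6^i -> [65, 390, 2340, 14040, 84240]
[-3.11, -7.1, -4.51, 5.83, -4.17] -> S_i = Random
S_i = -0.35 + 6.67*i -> [-0.35, 6.32, 12.99, 19.66, 26.33]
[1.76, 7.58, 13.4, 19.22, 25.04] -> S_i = 1.76 + 5.82*i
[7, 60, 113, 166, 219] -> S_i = 7 + 53*i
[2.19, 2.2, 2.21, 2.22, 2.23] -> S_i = 2.19 + 0.01*i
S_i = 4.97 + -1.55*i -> [4.97, 3.42, 1.87, 0.32, -1.23]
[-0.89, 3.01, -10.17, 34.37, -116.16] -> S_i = -0.89*(-3.38)^i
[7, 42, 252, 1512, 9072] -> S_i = 7*6^i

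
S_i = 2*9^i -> [2, 18, 162, 1458, 13122]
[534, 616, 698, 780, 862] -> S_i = 534 + 82*i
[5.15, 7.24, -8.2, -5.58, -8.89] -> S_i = Random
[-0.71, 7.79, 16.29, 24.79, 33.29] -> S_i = -0.71 + 8.50*i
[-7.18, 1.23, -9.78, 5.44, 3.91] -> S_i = Random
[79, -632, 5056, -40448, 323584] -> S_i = 79*-8^i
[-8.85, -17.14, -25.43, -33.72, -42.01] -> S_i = -8.85 + -8.29*i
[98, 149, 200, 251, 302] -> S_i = 98 + 51*i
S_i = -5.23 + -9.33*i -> [-5.23, -14.56, -23.89, -33.22, -42.55]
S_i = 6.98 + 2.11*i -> [6.98, 9.09, 11.2, 13.31, 15.42]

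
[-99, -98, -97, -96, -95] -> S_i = -99 + 1*i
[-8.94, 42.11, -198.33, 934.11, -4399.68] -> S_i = -8.94*(-4.71)^i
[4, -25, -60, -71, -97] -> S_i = Random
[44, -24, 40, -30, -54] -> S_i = Random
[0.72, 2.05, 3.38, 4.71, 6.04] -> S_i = 0.72 + 1.33*i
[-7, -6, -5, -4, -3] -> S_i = -7 + 1*i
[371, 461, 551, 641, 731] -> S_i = 371 + 90*i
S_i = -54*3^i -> [-54, -162, -486, -1458, -4374]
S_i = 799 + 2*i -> [799, 801, 803, 805, 807]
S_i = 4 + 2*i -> [4, 6, 8, 10, 12]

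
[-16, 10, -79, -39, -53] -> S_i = Random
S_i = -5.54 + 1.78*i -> [-5.54, -3.76, -1.98, -0.2, 1.58]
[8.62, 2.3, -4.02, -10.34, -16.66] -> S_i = 8.62 + -6.32*i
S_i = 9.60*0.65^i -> [9.6, 6.24, 4.06, 2.64, 1.71]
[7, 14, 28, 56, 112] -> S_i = 7*2^i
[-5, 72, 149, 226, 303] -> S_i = -5 + 77*i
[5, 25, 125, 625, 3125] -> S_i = 5*5^i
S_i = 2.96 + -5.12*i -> [2.96, -2.16, -7.28, -12.4, -17.52]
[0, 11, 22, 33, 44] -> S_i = 0 + 11*i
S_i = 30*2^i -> [30, 60, 120, 240, 480]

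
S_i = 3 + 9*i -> [3, 12, 21, 30, 39]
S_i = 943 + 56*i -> [943, 999, 1055, 1111, 1167]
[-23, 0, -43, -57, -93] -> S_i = Random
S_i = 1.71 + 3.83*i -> [1.71, 5.54, 9.37, 13.2, 17.03]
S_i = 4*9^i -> [4, 36, 324, 2916, 26244]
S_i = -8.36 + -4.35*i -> [-8.36, -12.71, -17.06, -21.41, -25.76]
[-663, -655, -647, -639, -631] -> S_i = -663 + 8*i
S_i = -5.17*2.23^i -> [-5.17, -11.53, -25.71, -57.33, -127.85]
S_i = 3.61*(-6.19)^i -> [3.61, -22.35, 138.32, -856.21, 5299.93]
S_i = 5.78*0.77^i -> [5.78, 4.45, 3.43, 2.64, 2.03]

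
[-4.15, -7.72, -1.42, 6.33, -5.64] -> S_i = Random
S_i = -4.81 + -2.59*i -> [-4.81, -7.4, -9.99, -12.58, -15.17]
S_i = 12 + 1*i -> [12, 13, 14, 15, 16]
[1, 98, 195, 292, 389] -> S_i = 1 + 97*i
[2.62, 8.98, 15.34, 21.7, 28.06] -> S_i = 2.62 + 6.36*i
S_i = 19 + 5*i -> [19, 24, 29, 34, 39]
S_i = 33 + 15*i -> [33, 48, 63, 78, 93]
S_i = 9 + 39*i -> [9, 48, 87, 126, 165]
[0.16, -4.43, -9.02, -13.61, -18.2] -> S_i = 0.16 + -4.59*i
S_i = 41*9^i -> [41, 369, 3321, 29889, 269001]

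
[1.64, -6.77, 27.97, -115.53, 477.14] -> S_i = 1.64*(-4.13)^i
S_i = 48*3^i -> [48, 144, 432, 1296, 3888]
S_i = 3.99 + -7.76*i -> [3.99, -3.77, -11.53, -19.29, -27.05]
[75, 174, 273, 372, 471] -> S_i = 75 + 99*i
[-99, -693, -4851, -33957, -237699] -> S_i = -99*7^i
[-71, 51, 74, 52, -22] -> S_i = Random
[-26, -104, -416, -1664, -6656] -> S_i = -26*4^i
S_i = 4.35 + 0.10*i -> [4.35, 4.45, 4.55, 4.65, 4.75]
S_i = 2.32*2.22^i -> [2.32, 5.15, 11.43, 25.38, 56.35]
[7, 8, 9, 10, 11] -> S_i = 7 + 1*i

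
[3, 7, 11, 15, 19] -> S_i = 3 + 4*i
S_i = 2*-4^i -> [2, -8, 32, -128, 512]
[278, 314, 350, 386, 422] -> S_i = 278 + 36*i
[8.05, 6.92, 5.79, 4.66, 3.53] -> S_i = 8.05 + -1.13*i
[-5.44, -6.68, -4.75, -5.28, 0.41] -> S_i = Random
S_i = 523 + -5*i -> [523, 518, 513, 508, 503]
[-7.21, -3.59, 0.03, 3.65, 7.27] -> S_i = -7.21 + 3.62*i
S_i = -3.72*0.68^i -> [-3.72, -2.53, -1.72, -1.17, -0.8]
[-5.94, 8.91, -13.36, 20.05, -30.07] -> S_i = -5.94*(-1.50)^i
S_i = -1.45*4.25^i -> [-1.45, -6.16, -26.19, -111.31, -473.07]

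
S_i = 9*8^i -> [9, 72, 576, 4608, 36864]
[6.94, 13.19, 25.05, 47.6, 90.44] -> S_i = 6.94*1.90^i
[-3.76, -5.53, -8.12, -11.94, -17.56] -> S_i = -3.76*1.47^i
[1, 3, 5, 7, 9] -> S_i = 1 + 2*i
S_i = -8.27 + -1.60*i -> [-8.27, -9.87, -11.47, -13.07, -14.67]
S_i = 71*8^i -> [71, 568, 4544, 36352, 290816]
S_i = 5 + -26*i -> [5, -21, -47, -73, -99]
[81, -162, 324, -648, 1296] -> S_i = 81*-2^i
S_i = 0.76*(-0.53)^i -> [0.76, -0.4, 0.21, -0.11, 0.06]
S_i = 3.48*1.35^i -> [3.48, 4.7, 6.34, 8.56, 11.56]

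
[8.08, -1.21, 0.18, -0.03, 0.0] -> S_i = 8.08*(-0.15)^i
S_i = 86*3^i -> [86, 258, 774, 2322, 6966]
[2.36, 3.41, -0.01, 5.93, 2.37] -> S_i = Random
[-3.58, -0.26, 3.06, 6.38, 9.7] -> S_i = -3.58 + 3.32*i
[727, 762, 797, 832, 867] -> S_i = 727 + 35*i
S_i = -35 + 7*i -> [-35, -28, -21, -14, -7]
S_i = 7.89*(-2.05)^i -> [7.89, -16.17, 33.16, -67.97, 139.35]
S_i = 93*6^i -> [93, 558, 3348, 20088, 120528]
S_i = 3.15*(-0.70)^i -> [3.15, -2.2, 1.54, -1.08, 0.76]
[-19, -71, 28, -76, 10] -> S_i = Random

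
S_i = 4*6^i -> [4, 24, 144, 864, 5184]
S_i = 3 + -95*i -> [3, -92, -187, -282, -377]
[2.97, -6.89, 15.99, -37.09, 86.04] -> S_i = 2.97*(-2.32)^i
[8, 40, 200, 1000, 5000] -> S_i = 8*5^i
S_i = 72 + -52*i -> [72, 20, -32, -84, -136]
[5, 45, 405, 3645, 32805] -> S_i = 5*9^i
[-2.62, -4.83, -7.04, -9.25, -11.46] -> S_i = -2.62 + -2.21*i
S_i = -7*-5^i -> [-7, 35, -175, 875, -4375]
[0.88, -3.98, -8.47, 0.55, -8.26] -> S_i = Random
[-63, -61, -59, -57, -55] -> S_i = -63 + 2*i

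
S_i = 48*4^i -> [48, 192, 768, 3072, 12288]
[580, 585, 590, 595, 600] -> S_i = 580 + 5*i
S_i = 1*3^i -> [1, 3, 9, 27, 81]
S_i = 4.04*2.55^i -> [4.04, 10.3, 26.27, 66.99, 170.82]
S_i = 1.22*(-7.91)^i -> [1.22, -9.65, 76.33, -603.79, 4776.02]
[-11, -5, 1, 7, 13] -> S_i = -11 + 6*i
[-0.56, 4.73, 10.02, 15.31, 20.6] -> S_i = -0.56 + 5.29*i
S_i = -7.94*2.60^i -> [-7.94, -20.64, -53.67, -139.55, -362.84]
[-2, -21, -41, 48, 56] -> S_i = Random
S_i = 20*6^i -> [20, 120, 720, 4320, 25920]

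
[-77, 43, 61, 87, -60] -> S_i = Random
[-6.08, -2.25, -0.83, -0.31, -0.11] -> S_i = -6.08*0.37^i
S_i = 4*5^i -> [4, 20, 100, 500, 2500]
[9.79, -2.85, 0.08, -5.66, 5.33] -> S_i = Random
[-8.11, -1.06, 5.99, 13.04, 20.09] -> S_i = -8.11 + 7.05*i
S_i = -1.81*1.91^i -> [-1.81, -3.46, -6.6, -12.61, -24.09]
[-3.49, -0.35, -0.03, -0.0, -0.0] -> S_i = -3.49*0.10^i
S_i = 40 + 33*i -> [40, 73, 106, 139, 172]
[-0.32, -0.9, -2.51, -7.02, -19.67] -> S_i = -0.32*2.80^i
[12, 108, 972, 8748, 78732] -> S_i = 12*9^i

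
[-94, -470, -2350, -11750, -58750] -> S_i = -94*5^i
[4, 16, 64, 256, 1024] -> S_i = 4*4^i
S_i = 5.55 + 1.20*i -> [5.55, 6.75, 7.95, 9.15, 10.35]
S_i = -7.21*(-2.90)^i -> [-7.21, 20.91, -60.64, 175.84, -509.95]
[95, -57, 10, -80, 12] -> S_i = Random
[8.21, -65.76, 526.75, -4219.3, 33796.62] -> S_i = 8.21*(-8.01)^i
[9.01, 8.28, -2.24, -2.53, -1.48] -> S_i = Random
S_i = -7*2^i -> [-7, -14, -28, -56, -112]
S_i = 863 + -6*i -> [863, 857, 851, 845, 839]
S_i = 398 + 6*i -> [398, 404, 410, 416, 422]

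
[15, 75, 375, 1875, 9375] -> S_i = 15*5^i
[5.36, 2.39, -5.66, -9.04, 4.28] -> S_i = Random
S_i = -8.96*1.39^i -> [-8.96, -12.45, -17.31, -24.06, -33.45]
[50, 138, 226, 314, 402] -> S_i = 50 + 88*i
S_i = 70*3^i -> [70, 210, 630, 1890, 5670]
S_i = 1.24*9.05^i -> [1.24, 11.22, 101.56, 919.11, 8317.94]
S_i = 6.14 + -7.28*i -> [6.14, -1.14, -8.42, -15.7, -22.98]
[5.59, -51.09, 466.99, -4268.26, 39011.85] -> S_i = 5.59*(-9.14)^i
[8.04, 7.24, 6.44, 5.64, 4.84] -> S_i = 8.04 + -0.80*i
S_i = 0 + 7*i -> [0, 7, 14, 21, 28]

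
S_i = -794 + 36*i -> [-794, -758, -722, -686, -650]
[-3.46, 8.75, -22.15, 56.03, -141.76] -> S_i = -3.46*(-2.53)^i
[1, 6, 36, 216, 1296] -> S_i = 1*6^i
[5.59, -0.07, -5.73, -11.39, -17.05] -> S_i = 5.59 + -5.66*i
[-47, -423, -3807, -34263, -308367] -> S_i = -47*9^i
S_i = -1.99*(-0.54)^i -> [-1.99, 1.07, -0.58, 0.31, -0.17]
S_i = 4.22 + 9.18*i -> [4.22, 13.4, 22.58, 31.76, 40.94]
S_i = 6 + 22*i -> [6, 28, 50, 72, 94]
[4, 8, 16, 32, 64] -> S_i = 4*2^i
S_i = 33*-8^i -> [33, -264, 2112, -16896, 135168]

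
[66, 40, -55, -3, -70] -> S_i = Random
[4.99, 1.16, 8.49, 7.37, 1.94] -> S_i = Random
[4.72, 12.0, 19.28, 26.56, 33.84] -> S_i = 4.72 + 7.28*i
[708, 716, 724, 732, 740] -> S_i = 708 + 8*i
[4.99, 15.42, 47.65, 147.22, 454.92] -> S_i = 4.99*3.09^i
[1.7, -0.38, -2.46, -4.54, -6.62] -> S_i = 1.70 + -2.08*i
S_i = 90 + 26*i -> [90, 116, 142, 168, 194]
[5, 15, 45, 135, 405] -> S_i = 5*3^i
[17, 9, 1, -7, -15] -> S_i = 17 + -8*i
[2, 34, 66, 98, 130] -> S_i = 2 + 32*i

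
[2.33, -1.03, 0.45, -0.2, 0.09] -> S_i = 2.33*(-0.44)^i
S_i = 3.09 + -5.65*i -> [3.09, -2.56, -8.21, -13.86, -19.51]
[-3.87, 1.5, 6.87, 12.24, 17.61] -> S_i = -3.87 + 5.37*i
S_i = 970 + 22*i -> [970, 992, 1014, 1036, 1058]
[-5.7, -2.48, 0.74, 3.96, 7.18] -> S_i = -5.70 + 3.22*i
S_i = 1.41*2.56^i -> [1.41, 3.61, 9.24, 23.66, 60.56]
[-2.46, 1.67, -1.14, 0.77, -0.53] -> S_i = -2.46*(-0.68)^i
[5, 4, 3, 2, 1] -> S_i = 5 + -1*i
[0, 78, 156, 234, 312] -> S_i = 0 + 78*i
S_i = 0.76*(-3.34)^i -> [0.76, -2.54, 8.48, -28.32, 94.58]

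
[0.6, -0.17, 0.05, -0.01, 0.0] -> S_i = 0.60*(-0.29)^i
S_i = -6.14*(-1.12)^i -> [-6.14, 6.88, -7.7, 8.63, -9.66]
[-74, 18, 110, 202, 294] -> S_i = -74 + 92*i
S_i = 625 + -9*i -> [625, 616, 607, 598, 589]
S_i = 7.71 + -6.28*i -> [7.71, 1.43, -4.85, -11.13, -17.41]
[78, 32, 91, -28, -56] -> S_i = Random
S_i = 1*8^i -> [1, 8, 64, 512, 4096]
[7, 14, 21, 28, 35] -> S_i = 7 + 7*i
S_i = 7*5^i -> [7, 35, 175, 875, 4375]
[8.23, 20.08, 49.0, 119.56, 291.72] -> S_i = 8.23*2.44^i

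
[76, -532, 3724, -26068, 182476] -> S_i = 76*-7^i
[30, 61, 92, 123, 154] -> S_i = 30 + 31*i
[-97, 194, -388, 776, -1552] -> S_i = -97*-2^i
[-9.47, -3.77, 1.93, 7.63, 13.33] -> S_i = -9.47 + 5.70*i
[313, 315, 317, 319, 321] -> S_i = 313 + 2*i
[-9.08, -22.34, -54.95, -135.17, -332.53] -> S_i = -9.08*2.46^i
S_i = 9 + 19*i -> [9, 28, 47, 66, 85]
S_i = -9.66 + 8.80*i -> [-9.66, -0.86, 7.94, 16.74, 25.54]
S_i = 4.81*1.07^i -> [4.81, 5.15, 5.51, 5.89, 6.3]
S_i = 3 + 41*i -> [3, 44, 85, 126, 167]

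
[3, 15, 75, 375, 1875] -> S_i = 3*5^i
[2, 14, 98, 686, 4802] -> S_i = 2*7^i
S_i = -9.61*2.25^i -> [-9.61, -21.62, -48.65, -109.46, -246.29]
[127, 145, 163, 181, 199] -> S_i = 127 + 18*i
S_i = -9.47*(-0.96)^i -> [-9.47, 9.09, -8.73, 8.38, -8.04]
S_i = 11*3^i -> [11, 33, 99, 297, 891]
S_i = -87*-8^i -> [-87, 696, -5568, 44544, -356352]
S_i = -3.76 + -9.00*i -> [-3.76, -12.76, -21.76, -30.76, -39.76]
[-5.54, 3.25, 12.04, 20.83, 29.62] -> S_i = -5.54 + 8.79*i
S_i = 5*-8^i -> [5, -40, 320, -2560, 20480]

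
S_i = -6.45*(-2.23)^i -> [-6.45, 14.38, -32.08, 71.53, -159.51]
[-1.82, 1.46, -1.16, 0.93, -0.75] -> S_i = -1.82*(-0.80)^i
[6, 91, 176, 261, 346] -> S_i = 6 + 85*i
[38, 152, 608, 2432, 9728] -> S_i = 38*4^i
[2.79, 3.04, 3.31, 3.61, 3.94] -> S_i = 2.79*1.09^i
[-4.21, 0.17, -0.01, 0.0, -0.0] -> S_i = -4.21*(-0.04)^i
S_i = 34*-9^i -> [34, -306, 2754, -24786, 223074]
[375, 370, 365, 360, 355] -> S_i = 375 + -5*i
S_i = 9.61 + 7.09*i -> [9.61, 16.7, 23.79, 30.88, 37.97]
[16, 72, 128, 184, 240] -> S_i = 16 + 56*i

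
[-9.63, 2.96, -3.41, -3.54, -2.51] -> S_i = Random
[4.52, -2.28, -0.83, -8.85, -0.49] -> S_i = Random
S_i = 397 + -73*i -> [397, 324, 251, 178, 105]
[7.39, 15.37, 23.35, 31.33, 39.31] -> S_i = 7.39 + 7.98*i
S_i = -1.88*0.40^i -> [-1.88, -0.75, -0.3, -0.12, -0.05]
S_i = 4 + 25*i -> [4, 29, 54, 79, 104]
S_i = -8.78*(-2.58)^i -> [-8.78, 22.65, -58.44, 150.78, -389.02]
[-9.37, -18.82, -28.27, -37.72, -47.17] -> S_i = -9.37 + -9.45*i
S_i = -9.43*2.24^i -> [-9.43, -21.12, -47.32, -105.99, -237.41]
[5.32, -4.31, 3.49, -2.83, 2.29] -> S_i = 5.32*(-0.81)^i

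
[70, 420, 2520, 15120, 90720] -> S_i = 70*6^i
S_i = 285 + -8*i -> [285, 277, 269, 261, 253]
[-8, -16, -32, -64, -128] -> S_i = -8*2^i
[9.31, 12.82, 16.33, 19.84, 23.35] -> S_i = 9.31 + 3.51*i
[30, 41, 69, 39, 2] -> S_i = Random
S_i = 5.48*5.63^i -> [5.48, 30.85, 173.7, 977.93, 5505.72]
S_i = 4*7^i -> [4, 28, 196, 1372, 9604]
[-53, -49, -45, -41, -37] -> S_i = -53 + 4*i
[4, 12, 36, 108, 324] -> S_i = 4*3^i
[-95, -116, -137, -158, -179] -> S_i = -95 + -21*i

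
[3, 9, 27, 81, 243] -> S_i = 3*3^i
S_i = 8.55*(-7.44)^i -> [8.55, -63.61, 473.27, -3521.15, 26197.38]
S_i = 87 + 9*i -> [87, 96, 105, 114, 123]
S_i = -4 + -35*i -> [-4, -39, -74, -109, -144]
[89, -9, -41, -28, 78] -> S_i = Random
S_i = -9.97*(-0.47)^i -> [-9.97, 4.69, -2.2, 1.04, -0.49]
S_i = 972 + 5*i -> [972, 977, 982, 987, 992]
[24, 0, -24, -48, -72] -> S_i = 24 + -24*i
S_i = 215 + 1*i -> [215, 216, 217, 218, 219]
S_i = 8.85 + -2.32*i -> [8.85, 6.53, 4.21, 1.89, -0.43]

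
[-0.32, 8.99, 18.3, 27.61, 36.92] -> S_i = -0.32 + 9.31*i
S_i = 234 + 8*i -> [234, 242, 250, 258, 266]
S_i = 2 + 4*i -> [2, 6, 10, 14, 18]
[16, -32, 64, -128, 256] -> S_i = 16*-2^i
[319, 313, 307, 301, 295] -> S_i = 319 + -6*i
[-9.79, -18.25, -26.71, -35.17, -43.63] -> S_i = -9.79 + -8.46*i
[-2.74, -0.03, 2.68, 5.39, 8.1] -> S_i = -2.74 + 2.71*i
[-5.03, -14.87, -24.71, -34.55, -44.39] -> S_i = -5.03 + -9.84*i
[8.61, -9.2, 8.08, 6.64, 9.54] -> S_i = Random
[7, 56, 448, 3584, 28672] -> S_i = 7*8^i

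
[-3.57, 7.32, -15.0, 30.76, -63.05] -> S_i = -3.57*(-2.05)^i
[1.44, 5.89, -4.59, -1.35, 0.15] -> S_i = Random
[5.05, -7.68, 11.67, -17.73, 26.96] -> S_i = 5.05*(-1.52)^i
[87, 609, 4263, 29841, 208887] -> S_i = 87*7^i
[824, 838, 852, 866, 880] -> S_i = 824 + 14*i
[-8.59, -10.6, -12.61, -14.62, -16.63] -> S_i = -8.59 + -2.01*i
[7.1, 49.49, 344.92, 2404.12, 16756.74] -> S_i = 7.10*6.97^i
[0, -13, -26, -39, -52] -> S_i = 0 + -13*i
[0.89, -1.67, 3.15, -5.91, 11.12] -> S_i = 0.89*(-1.88)^i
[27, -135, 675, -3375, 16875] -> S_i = 27*-5^i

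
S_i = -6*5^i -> [-6, -30, -150, -750, -3750]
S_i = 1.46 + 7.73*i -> [1.46, 9.19, 16.92, 24.65, 32.38]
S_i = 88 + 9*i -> [88, 97, 106, 115, 124]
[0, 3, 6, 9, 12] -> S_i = 0 + 3*i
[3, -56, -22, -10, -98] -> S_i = Random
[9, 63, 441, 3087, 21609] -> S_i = 9*7^i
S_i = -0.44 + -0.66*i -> [-0.44, -1.1, -1.76, -2.42, -3.08]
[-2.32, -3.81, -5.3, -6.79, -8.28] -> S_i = -2.32 + -1.49*i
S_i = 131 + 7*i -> [131, 138, 145, 152, 159]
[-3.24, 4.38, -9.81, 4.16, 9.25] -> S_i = Random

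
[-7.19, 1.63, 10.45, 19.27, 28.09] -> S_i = -7.19 + 8.82*i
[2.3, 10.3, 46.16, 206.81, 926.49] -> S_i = 2.30*4.48^i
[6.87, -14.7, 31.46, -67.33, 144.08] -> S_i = 6.87*(-2.14)^i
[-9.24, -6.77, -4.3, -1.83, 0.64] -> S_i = -9.24 + 2.47*i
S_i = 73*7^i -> [73, 511, 3577, 25039, 175273]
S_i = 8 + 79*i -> [8, 87, 166, 245, 324]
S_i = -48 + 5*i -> [-48, -43, -38, -33, -28]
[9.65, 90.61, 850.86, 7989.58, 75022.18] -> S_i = 9.65*9.39^i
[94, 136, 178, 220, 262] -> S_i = 94 + 42*i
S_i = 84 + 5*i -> [84, 89, 94, 99, 104]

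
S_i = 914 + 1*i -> [914, 915, 916, 917, 918]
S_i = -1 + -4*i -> [-1, -5, -9, -13, -17]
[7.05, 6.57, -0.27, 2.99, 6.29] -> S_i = Random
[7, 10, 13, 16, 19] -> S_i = 7 + 3*i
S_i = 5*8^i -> [5, 40, 320, 2560, 20480]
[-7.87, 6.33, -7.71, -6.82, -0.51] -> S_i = Random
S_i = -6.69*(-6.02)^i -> [-6.69, 40.27, -242.45, 1459.54, -8786.42]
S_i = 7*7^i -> [7, 49, 343, 2401, 16807]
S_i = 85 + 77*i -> [85, 162, 239, 316, 393]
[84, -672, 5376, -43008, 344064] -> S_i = 84*-8^i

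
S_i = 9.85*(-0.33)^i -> [9.85, -3.25, 1.07, -0.35, 0.12]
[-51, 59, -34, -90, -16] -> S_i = Random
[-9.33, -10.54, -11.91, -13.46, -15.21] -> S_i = -9.33*1.13^i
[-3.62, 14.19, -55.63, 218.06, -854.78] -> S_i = -3.62*(-3.92)^i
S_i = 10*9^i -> [10, 90, 810, 7290, 65610]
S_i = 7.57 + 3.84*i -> [7.57, 11.41, 15.25, 19.09, 22.93]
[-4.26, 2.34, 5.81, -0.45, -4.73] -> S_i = Random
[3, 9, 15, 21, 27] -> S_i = 3 + 6*i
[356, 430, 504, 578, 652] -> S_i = 356 + 74*i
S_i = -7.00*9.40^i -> [-7.0, -65.8, -618.52, -5814.09, -54652.43]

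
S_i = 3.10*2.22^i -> [3.1, 6.88, 15.28, 33.92, 75.3]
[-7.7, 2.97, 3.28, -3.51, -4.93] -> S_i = Random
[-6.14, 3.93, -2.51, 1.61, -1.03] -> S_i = -6.14*(-0.64)^i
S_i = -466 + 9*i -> [-466, -457, -448, -439, -430]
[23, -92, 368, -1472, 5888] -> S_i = 23*-4^i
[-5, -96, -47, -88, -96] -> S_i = Random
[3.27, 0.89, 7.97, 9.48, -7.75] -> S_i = Random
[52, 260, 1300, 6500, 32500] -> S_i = 52*5^i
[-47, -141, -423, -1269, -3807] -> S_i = -47*3^i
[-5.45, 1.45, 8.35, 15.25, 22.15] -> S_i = -5.45 + 6.90*i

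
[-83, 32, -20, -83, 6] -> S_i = Random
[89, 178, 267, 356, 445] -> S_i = 89 + 89*i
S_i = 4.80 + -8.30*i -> [4.8, -3.5, -11.8, -20.1, -28.4]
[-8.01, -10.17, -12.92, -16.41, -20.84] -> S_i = -8.01*1.27^i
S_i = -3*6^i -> [-3, -18, -108, -648, -3888]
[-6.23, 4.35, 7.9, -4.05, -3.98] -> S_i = Random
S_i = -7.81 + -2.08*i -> [-7.81, -9.89, -11.97, -14.05, -16.13]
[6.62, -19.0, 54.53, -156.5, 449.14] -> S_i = 6.62*(-2.87)^i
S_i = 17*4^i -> [17, 68, 272, 1088, 4352]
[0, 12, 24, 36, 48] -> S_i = 0 + 12*i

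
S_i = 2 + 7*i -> [2, 9, 16, 23, 30]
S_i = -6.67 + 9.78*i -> [-6.67, 3.11, 12.89, 22.67, 32.45]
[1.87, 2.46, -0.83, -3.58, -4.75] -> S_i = Random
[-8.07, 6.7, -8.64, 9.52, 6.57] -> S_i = Random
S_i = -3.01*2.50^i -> [-3.01, -7.52, -18.81, -47.03, -117.58]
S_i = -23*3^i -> [-23, -69, -207, -621, -1863]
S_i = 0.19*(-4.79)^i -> [0.19, -0.91, 4.36, -20.88, 100.02]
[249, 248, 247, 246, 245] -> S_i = 249 + -1*i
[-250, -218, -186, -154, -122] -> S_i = -250 + 32*i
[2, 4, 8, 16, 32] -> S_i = 2*2^i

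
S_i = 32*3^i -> [32, 96, 288, 864, 2592]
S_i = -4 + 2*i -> [-4, -2, 0, 2, 4]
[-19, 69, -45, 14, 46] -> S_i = Random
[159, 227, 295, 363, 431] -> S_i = 159 + 68*i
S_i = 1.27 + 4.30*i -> [1.27, 5.57, 9.87, 14.17, 18.47]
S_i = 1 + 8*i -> [1, 9, 17, 25, 33]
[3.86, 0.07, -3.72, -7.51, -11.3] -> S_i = 3.86 + -3.79*i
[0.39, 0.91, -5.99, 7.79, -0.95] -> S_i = Random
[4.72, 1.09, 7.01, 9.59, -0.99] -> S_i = Random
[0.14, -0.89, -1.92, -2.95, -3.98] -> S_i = 0.14 + -1.03*i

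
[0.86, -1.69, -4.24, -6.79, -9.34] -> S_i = 0.86 + -2.55*i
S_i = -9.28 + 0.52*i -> [-9.28, -8.76, -8.24, -7.72, -7.2]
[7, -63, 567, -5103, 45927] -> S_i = 7*-9^i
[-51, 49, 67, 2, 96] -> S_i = Random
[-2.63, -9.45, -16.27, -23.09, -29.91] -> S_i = -2.63 + -6.82*i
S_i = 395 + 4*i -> [395, 399, 403, 407, 411]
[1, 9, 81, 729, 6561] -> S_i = 1*9^i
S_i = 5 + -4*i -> [5, 1, -3, -7, -11]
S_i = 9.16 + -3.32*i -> [9.16, 5.84, 2.52, -0.8, -4.12]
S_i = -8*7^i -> [-8, -56, -392, -2744, -19208]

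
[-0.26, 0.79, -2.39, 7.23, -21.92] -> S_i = -0.26*(-3.03)^i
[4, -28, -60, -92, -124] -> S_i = 4 + -32*i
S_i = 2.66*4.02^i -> [2.66, 10.69, 42.99, 172.81, 694.68]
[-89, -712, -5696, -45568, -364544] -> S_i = -89*8^i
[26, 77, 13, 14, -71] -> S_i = Random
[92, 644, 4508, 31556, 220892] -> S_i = 92*7^i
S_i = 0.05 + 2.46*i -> [0.05, 2.51, 4.97, 7.43, 9.89]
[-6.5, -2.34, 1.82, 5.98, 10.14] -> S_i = -6.50 + 4.16*i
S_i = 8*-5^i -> [8, -40, 200, -1000, 5000]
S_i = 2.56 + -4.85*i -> [2.56, -2.29, -7.14, -11.99, -16.84]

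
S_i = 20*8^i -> [20, 160, 1280, 10240, 81920]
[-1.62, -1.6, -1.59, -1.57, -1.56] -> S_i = -1.62*0.99^i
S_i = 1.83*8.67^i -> [1.83, 15.87, 137.56, 1192.64, 10340.17]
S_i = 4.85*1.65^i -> [4.85, 8.0, 13.2, 21.79, 35.95]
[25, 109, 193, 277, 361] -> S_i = 25 + 84*i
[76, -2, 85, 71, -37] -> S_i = Random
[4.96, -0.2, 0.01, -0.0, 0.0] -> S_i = 4.96*(-0.04)^i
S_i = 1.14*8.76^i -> [1.14, 9.99, 87.48, 766.33, 6713.07]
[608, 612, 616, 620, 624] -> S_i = 608 + 4*i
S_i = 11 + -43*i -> [11, -32, -75, -118, -161]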